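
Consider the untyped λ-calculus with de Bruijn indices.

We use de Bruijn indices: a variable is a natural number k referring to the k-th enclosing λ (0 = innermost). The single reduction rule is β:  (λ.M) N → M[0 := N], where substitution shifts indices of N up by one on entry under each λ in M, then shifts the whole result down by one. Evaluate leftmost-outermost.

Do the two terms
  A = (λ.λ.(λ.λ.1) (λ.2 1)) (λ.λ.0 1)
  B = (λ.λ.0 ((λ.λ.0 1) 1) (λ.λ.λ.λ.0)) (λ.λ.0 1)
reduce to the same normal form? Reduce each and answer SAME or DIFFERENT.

Answer: DIFFERENT — A ⇓ λ.λ.λ.λ.0 3, B ⇓ λ.0 (λ.0 (λ.λ.0 1)) (λ.λ.λ.λ.0)

Reduction:
Term A:
  start: (λ.λ.(λ.λ.1) (λ.2 1)) (λ.λ.0 1)
  [1] λ.(λ.λ.1) (λ.(λ.λ.0 1) 1)
  [2] λ.λ.λ.(λ.λ.0 1) 2
  [3] λ.λ.λ.λ.0 3

Term B:
  start: (λ.λ.0 ((λ.λ.0 1) 1) (λ.λ.λ.λ.0)) (λ.λ.0 1)
  [1] λ.0 ((λ.λ.0 1) (λ.λ.0 1)) (λ.λ.λ.λ.0)
  [2] λ.0 (λ.0 (λ.λ.0 1)) (λ.λ.λ.λ.0)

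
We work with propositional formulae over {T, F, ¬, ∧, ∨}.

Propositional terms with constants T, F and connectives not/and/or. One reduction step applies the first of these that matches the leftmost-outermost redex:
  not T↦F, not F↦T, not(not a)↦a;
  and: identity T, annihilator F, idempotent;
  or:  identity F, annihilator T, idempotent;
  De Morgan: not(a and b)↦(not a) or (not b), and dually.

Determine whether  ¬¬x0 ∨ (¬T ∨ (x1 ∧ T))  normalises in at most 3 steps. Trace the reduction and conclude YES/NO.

  start: ¬¬x0 ∨ (¬T ∨ (x1 ∧ T))
  [1] x0 ∨ (¬T ∨ (x1 ∧ T))
  [2] x0 ∨ (F ∨ (x1 ∧ T))
  [3] x0 ∨ (x1 ∧ T)

Answer: NO — after 3 steps the term is x0 ∨ (x1 ∧ T), not yet normal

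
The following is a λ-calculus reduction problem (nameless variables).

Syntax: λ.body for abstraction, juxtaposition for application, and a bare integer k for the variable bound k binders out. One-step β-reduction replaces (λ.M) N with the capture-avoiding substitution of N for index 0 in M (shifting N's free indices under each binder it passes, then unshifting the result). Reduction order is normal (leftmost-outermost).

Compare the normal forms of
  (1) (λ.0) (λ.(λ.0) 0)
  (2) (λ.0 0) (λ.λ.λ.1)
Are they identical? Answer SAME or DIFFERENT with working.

Answer: DIFFERENT — A ⇓ λ.0, B ⇓ λ.λ.1

Reduction:
Term A:
  start: (λ.0) (λ.(λ.0) 0)
  →1  λ.(λ.0) 0
  →2  λ.0

Term B:
  start: (λ.0 0) (λ.λ.λ.1)
  →1  (λ.λ.λ.1) (λ.λ.λ.1)
  →2  λ.λ.1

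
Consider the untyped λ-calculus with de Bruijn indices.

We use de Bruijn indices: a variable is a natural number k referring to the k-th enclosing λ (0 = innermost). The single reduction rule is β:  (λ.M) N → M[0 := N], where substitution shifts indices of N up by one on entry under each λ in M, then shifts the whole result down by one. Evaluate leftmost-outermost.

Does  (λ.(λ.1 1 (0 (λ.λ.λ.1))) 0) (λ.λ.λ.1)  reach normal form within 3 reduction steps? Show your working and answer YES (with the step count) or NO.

  start: (λ.(λ.1 1 (0 (λ.λ.λ.1))) 0) (λ.λ.λ.1)
  →1  (λ.(λ.λ.λ.1) (λ.λ.λ.1) (0 (λ.λ.λ.1))) (λ.λ.λ.1)
  →2  (λ.λ.λ.1) (λ.λ.λ.1) ((λ.λ.λ.1) (λ.λ.λ.1))
  →3  (λ.λ.1) ((λ.λ.λ.1) (λ.λ.λ.1))

Answer: NO — after 3 steps the term is (λ.λ.1) ((λ.λ.λ.1) (λ.λ.λ.1)), not yet normal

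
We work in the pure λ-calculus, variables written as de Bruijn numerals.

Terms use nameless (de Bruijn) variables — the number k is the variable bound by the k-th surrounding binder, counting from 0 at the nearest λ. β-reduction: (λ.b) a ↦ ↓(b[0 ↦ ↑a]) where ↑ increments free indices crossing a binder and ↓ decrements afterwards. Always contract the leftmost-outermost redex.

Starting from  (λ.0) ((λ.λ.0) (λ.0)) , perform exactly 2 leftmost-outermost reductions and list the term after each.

  start: (λ.0) ((λ.λ.0) (λ.0))
  step 1: (λ.λ.0) (λ.0)
  step 2: λ.0

Answer: after 2 steps: λ.0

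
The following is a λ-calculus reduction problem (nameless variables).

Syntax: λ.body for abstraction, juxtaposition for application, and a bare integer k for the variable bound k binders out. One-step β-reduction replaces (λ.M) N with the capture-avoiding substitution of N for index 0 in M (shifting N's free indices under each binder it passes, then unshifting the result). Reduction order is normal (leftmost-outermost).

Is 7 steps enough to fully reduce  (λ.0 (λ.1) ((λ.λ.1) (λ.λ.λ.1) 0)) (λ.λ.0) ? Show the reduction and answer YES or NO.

  start: (λ.0 (λ.1) ((λ.λ.1) (λ.λ.λ.1) 0)) (λ.λ.0)
  [1] (λ.λ.0) (λ.λ.λ.0) ((λ.λ.1) (λ.λ.λ.1) (λ.λ.0))
  [2] (λ.0) ((λ.λ.1) (λ.λ.λ.1) (λ.λ.0))
  [3] (λ.λ.1) (λ.λ.λ.1) (λ.λ.0)
  [4] (λ.λ.λ.λ.1) (λ.λ.0)
  [5] λ.λ.λ.1

Answer: YES — reaches normal form λ.λ.λ.1 in 5 ≤ 7 steps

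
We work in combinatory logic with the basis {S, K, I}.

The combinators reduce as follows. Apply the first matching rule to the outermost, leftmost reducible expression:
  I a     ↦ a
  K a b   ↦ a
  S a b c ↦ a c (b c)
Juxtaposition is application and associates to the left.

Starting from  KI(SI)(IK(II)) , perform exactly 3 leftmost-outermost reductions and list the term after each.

  start: KI(SI)(IK(II))
  [1] I(IK(II))
  [2] IK(II)
  [3] K(II)

Answer: after 3 steps: K(II)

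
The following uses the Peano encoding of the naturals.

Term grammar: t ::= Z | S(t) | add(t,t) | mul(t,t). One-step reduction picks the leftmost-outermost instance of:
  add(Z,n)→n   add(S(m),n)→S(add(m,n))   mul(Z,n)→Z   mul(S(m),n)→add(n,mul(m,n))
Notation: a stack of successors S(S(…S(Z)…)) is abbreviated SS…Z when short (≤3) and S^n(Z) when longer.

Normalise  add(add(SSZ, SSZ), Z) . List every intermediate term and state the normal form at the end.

Answer: normal form = S^4(Z)  (in 8 steps)

Working:
  start: add(add(SSZ, SSZ), Z)
  [1] add(S(add(SZ, SSZ)), Z)
  [2] S(add(add(SZ, SSZ), Z))
  [3] S(add(S(add(Z, SSZ)), Z))
  [4] S(S(add(add(Z, SSZ), Z)))
  [5] S(S(add(SSZ, Z)))
  [6] S(S(S(add(SZ, Z))))
  [7] S(S(S(S(add(Z, Z)))))
  [8] S^4(Z)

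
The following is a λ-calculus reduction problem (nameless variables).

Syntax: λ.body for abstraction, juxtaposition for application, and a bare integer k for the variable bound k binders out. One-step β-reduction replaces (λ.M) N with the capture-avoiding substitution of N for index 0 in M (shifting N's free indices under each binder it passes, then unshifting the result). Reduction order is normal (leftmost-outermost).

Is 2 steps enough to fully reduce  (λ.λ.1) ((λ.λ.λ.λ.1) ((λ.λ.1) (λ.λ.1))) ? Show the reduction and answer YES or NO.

  start: (λ.λ.1) ((λ.λ.λ.λ.1) ((λ.λ.1) (λ.λ.1)))
  step 1: λ.(λ.λ.λ.λ.1) ((λ.λ.1) (λ.λ.1))
  step 2: λ.λ.λ.λ.1

Answer: YES — reaches normal form λ.λ.λ.λ.1 in 2 ≤ 2 steps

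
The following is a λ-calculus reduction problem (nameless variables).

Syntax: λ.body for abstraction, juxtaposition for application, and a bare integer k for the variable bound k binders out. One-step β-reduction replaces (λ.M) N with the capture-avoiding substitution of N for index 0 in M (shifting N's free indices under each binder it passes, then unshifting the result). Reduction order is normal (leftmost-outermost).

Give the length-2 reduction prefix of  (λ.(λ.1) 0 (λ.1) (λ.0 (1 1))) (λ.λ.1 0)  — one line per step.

Answer: after 2 steps: (λ.λ.1 0) (λ.λ.λ.1 0) (λ.0 ((λ.λ.1 0) (λ.λ.1 0)))

Derivation:
  start: (λ.(λ.1) 0 (λ.1) (λ.0 (1 1))) (λ.λ.1 0)
  →1  (λ.λ.λ.1 0) (λ.λ.1 0) (λ.λ.λ.1 0) (λ.0 ((λ.λ.1 0) (λ.λ.1 0)))
  →2  (λ.λ.1 0) (λ.λ.λ.1 0) (λ.0 ((λ.λ.1 0) (λ.λ.1 0)))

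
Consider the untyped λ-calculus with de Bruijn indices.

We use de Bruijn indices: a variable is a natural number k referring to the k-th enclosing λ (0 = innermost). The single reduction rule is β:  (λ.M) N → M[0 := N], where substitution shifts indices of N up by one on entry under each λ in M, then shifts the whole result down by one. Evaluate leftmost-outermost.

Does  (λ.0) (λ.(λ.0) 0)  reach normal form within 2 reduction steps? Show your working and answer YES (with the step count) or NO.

Answer: YES — reaches normal form λ.0 in 2 ≤ 2 steps

Working:
  start: (λ.0) (λ.(λ.0) 0)
  →1  λ.(λ.0) 0
  →2  λ.0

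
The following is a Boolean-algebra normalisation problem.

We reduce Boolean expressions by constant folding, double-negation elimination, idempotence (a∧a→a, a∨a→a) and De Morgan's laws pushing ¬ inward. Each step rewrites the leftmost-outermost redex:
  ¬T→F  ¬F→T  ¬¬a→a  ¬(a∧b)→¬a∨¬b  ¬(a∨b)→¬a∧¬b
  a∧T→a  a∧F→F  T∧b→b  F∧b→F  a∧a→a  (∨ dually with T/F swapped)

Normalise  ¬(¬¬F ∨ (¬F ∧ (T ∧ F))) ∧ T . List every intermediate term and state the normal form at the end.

Answer: normal form = T  (in 12 steps)

Reduction:
  start: ¬(¬¬F ∨ (¬F ∧ (T ∧ F))) ∧ T
  [1] ¬(¬¬F ∨ (¬F ∧ (T ∧ F)))
  [2] ¬¬¬F ∧ ¬(¬F ∧ (T ∧ F))
  [3] ¬F ∧ ¬(¬F ∧ (T ∧ F))
  [4] T ∧ ¬(¬F ∧ (T ∧ F))
  [5] ¬(¬F ∧ (T ∧ F))
  [6] ¬¬F ∨ ¬(T ∧ F)
  [7] F ∨ ¬(T ∧ F)
  [8] ¬(T ∧ F)
  [9] ¬T ∨ ¬F
  [10] F ∨ ¬F
  [11] ¬F
  [12] T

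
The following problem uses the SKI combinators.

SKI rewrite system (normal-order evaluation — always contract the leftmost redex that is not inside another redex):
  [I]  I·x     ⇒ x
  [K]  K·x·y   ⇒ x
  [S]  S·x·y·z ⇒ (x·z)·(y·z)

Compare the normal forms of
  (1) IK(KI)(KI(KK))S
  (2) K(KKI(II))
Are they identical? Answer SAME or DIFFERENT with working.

Term A:
  start: IK(KI)(KI(KK))S
  [1] K(KI)(KI(KK))S
  [2] KIS
  [3] I

Term B:
  start: K(KKI(II))
  [1] K(K(II))
  [2] K(KI)

Answer: DIFFERENT — A ⇓ I, B ⇓ K(KI)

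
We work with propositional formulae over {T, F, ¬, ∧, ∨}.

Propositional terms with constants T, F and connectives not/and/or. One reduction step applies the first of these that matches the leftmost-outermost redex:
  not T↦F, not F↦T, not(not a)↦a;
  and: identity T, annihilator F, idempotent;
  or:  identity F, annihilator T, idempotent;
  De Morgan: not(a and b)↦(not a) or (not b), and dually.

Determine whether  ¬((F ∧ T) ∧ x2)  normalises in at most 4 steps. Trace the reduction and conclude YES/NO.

Answer: NO — after 4 steps the term is T ∨ ¬x2, not yet normal

Working:
  start: ¬((F ∧ T) ∧ x2)
  [1] ¬(F ∧ T) ∨ ¬x2
  [2] (¬F ∨ ¬T) ∨ ¬x2
  [3] (T ∨ ¬T) ∨ ¬x2
  [4] T ∨ ¬x2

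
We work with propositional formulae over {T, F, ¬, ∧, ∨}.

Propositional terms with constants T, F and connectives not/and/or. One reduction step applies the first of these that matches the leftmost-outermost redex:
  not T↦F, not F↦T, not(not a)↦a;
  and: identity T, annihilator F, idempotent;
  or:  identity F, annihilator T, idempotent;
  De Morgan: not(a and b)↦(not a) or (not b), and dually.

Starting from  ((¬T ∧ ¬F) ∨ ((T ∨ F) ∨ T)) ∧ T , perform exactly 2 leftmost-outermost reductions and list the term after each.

Answer: after 2 steps: (F ∧ ¬F) ∨ ((T ∨ F) ∨ T)

Derivation:
  start: ((¬T ∧ ¬F) ∨ ((T ∨ F) ∨ T)) ∧ T
  step 1: (¬T ∧ ¬F) ∨ ((T ∨ F) ∨ T)
  step 2: (F ∧ ¬F) ∨ ((T ∨ F) ∨ T)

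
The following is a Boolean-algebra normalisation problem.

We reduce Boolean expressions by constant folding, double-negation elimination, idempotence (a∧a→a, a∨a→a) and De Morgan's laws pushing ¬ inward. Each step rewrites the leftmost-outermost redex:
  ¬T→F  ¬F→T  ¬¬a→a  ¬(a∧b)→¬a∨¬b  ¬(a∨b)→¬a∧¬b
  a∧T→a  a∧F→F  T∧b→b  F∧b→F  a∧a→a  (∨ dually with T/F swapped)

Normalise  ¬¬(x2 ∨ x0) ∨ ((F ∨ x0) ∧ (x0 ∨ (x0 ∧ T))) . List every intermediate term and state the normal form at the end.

Answer: normal form = (x2 ∨ x0) ∨ x0  (in 5 steps)

Reduction:
  start: ¬¬(x2 ∨ x0) ∨ ((F ∨ x0) ∧ (x0 ∨ (x0 ∧ T)))
  →1  (x2 ∨ x0) ∨ ((F ∨ x0) ∧ (x0 ∨ (x0 ∧ T)))
  →2  (x2 ∨ x0) ∨ (x0 ∧ (x0 ∨ (x0 ∧ T)))
  →3  (x2 ∨ x0) ∨ (x0 ∧ (x0 ∨ x0))
  →4  (x2 ∨ x0) ∨ (x0 ∧ x0)
  →5  (x2 ∨ x0) ∨ x0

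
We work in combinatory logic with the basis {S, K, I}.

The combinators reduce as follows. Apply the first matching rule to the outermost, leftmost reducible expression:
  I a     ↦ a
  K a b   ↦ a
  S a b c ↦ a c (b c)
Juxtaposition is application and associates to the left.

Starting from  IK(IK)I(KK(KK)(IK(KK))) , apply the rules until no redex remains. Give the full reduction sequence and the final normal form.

Answer: normal form = K(K(K(KK)))  (in 5 steps)

Derivation:
  start: IK(IK)I(KK(KK)(IK(KK)))
  step 1: K(IK)I(KK(KK)(IK(KK)))
  step 2: IK(KK(KK)(IK(KK)))
  step 3: K(KK(KK)(IK(KK)))
  step 4: K(K(IK(KK)))
  step 5: K(K(K(KK)))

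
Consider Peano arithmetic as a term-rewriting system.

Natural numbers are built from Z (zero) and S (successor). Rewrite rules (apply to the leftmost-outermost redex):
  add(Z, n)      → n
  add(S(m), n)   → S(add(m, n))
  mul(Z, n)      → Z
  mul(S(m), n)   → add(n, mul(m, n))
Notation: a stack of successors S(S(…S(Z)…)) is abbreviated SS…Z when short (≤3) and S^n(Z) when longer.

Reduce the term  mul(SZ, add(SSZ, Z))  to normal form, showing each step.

  start: mul(SZ, add(SSZ, Z))
  →1  add(add(SSZ, Z), mul(Z, add(SSZ, Z)))
  →2  add(S(add(SZ, Z)), mul(Z, add(SSZ, Z)))
  →3  S(add(add(SZ, Z), mul(Z, add(SSZ, Z))))
  →4  S(add(S(add(Z, Z)), mul(Z, add(SSZ, Z))))
  →5  S(S(add(add(Z, Z), mul(Z, add(SSZ, Z)))))
  →6  S(S(add(Z, mul(Z, add(SSZ, Z)))))
  →7  S(S(mul(Z, add(SSZ, Z))))
  →8  SSZ

Answer: normal form = SSZ  (in 8 steps)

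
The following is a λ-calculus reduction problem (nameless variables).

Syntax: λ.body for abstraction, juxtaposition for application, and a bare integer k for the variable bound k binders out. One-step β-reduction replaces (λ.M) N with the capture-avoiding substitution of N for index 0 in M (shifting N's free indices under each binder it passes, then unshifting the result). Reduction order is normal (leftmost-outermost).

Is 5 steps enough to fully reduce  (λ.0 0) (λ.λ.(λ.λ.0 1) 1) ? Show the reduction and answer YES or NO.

  start: (λ.0 0) (λ.λ.(λ.λ.0 1) 1)
  [1] (λ.λ.(λ.λ.0 1) 1) (λ.λ.(λ.λ.0 1) 1)
  [2] λ.(λ.λ.0 1) (λ.λ.(λ.λ.0 1) 1)
  [3] λ.λ.0 (λ.λ.(λ.λ.0 1) 1)
  [4] λ.λ.0 (λ.λ.λ.0 2)

Answer: YES — reaches normal form λ.λ.0 (λ.λ.λ.0 2) in 4 ≤ 5 steps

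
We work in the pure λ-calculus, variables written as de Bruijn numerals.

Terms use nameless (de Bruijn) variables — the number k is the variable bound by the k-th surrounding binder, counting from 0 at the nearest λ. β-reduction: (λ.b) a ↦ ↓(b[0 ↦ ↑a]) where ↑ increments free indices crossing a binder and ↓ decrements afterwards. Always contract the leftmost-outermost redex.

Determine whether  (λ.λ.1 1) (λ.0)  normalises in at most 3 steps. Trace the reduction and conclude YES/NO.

Answer: YES — reaches normal form λ.λ.0 in 2 ≤ 3 steps

Reduction:
  start: (λ.λ.1 1) (λ.0)
  [1] λ.(λ.0) (λ.0)
  [2] λ.λ.0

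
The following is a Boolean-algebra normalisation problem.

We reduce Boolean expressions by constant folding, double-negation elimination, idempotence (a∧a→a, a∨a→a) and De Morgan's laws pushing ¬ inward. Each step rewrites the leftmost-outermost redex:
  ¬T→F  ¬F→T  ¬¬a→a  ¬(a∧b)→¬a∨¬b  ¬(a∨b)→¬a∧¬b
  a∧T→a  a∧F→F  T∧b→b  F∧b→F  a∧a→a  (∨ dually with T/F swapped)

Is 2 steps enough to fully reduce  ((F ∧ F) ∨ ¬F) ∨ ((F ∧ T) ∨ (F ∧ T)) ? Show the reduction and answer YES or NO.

Answer: NO — after 2 steps the term is ¬F ∨ ((F ∧ T) ∨ (F ∧ T)), not yet normal

Derivation:
  start: ((F ∧ F) ∨ ¬F) ∨ ((F ∧ T) ∨ (F ∧ T))
  [1] (F ∨ ¬F) ∨ ((F ∧ T) ∨ (F ∧ T))
  [2] ¬F ∨ ((F ∧ T) ∨ (F ∧ T))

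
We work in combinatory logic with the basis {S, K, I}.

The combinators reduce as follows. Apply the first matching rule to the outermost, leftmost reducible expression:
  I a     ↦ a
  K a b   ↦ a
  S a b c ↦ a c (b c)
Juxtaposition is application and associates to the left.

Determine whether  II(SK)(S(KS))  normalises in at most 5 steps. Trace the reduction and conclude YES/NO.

  start: II(SK)(S(KS))
  step 1: I(SK)(S(KS))
  step 2: SK(S(KS))

Answer: YES — reaches normal form SK(S(KS)) in 2 ≤ 5 steps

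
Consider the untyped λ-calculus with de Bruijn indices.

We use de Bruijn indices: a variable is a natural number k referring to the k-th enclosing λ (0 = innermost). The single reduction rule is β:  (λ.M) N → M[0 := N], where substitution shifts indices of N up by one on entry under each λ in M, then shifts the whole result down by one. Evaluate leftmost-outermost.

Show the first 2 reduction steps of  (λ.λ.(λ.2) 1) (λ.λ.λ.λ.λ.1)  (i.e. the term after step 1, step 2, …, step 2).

Answer: after 2 steps: λ.λ.λ.λ.λ.λ.1

Reduction:
  start: (λ.λ.(λ.2) 1) (λ.λ.λ.λ.λ.1)
  →1  λ.(λ.λ.λ.λ.λ.λ.1) (λ.λ.λ.λ.λ.1)
  →2  λ.λ.λ.λ.λ.λ.1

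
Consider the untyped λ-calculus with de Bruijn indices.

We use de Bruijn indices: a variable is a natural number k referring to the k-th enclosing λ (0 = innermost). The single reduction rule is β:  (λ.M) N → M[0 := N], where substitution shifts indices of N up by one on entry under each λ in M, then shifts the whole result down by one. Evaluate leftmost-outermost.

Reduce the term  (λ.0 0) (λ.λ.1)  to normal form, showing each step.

Answer: normal form = λ.λ.λ.1  (in 2 steps)

Working:
  start: (λ.0 0) (λ.λ.1)
  →1  (λ.λ.1) (λ.λ.1)
  →2  λ.λ.λ.1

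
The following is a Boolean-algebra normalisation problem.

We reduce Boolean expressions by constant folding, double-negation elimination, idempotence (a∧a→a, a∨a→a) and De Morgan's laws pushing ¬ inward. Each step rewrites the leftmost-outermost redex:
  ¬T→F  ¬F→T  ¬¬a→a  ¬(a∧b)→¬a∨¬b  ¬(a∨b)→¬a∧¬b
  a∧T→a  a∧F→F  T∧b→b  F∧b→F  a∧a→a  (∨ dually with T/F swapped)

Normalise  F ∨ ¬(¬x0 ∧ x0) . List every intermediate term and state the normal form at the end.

  start: F ∨ ¬(¬x0 ∧ x0)
  [1] ¬(¬x0 ∧ x0)
  [2] ¬¬x0 ∨ ¬x0
  [3] x0 ∨ ¬x0

Answer: normal form = x0 ∨ ¬x0  (in 3 steps)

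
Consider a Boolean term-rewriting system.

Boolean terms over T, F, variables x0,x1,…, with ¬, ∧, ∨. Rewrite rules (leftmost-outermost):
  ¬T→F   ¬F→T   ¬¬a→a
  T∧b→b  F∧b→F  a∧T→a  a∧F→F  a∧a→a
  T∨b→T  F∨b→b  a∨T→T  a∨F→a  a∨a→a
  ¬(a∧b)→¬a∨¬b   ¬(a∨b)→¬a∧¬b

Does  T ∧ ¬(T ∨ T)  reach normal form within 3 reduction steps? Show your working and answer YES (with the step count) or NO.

  start: T ∧ ¬(T ∨ T)
  [1] ¬(T ∨ T)
  [2] ¬T ∧ ¬T
  [3] ¬T

Answer: NO — after 3 steps the term is ¬T, not yet normal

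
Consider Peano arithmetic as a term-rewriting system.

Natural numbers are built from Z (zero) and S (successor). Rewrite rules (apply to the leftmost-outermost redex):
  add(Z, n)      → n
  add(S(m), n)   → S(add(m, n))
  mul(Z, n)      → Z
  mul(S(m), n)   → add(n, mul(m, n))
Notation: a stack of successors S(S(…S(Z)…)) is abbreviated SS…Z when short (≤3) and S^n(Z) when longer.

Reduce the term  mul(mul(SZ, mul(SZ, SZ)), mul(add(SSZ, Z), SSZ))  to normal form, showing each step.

Answer: normal form = S^4(Z)  (in 27 steps)

Working:
  start: mul(mul(SZ, mul(SZ, SZ)), mul(add(SSZ, Z), SSZ))
  →1  mul(add(mul(SZ, SZ), mul(Z, mul(SZ, SZ))), mul(add(SSZ, Z), SSZ))
  →2  mul(add(add(SZ, mul(Z, SZ)), mul(Z, mul(SZ, SZ))), mul(add(SSZ, Z), SSZ))
  →3  mul(add(S(add(Z, mul(Z, SZ))), mul(Z, mul(SZ, SZ))), mul(add(SSZ, Z), SSZ))
  →4  mul(S(add(add(Z, mul(Z, SZ)), mul(Z, mul(SZ, SZ)))), mul(add(SSZ, Z), SSZ))
  →5  add(mul(add(SSZ, Z), SSZ), mul(add(add(Z, mul(Z, SZ)), mul(Z, mul(SZ, SZ))), mul(add(SSZ, Z), SSZ)))
  →6  add(mul(S(add(SZ, Z)), SSZ), mul(add(add(Z, mul(Z, SZ)), mul(Z, mul(SZ, SZ))), mul(add(SSZ, Z), SSZ)))
  →7  add(add(SSZ, mul(add(SZ, Z), SSZ)), mul(add(add(Z, mul(Z, SZ)), mul(Z, mul(SZ, SZ))), mul(add(SSZ, Z), SSZ)))
  →8  add(S(add(SZ, mul(add(SZ, Z), SSZ))), mul(add(add(Z, mul(Z, SZ)), mul(Z, mul(SZ, SZ))), mul(add(SSZ, Z), SSZ)))
  →9  S(add(add(SZ, mul(add(SZ, Z), SSZ)), mul(add(add(Z, mul(Z, SZ)), mul(Z, mul(SZ, SZ))), mul(add(SSZ, Z), SSZ))))
  →10  S(add(S(add(Z, mul(add(SZ, Z), SSZ))), mul(add(add(Z, mul(Z, SZ)), mul(Z, mul(SZ, SZ))), mul(add(SSZ, Z), SSZ))))
  →11  S(S(add(add(Z, mul(add(SZ, Z), SSZ)), mul(add(add(Z, mul(Z, SZ)), mul(Z, mul(SZ, SZ))), mul(add(SSZ, Z), SSZ)))))
  →12  S(S(add(mul(add(SZ, Z), SSZ), mul(add(add(Z, mul(Z, SZ)), mul(Z, mul(SZ, SZ))), mul(add(SSZ, Z), SSZ)))))
  →13  S(S(add(mul(S(add(Z, Z)), SSZ), mul(add(add(Z, mul(Z, SZ)), mul(Z, mul(SZ, SZ))), mul(add(SSZ, Z), SSZ)))))
  →14  S(S(add(add(SSZ, mul(add(Z, Z), SSZ)), mul(add(add(Z, mul(Z, SZ)), mul(Z, mul(SZ, SZ))), mul(add(SSZ, Z), SSZ)))))
  →15  S(S(add(S(add(SZ, mul(add(Z, Z), SSZ))), mul(add(add(Z, mul(Z, SZ)), mul(Z, mul(SZ, SZ))), mul(add(SSZ, Z), SSZ)))))
  →16  S(S(S(add(add(SZ, mul(add(Z, Z), SSZ)), mul(add(add(Z, mul(Z, SZ)), mul(Z, mul(SZ, SZ))), mul(add(SSZ, Z), SSZ))))))
  →17  S(S(S(add(S(add(Z, mul(add(Z, Z), SSZ))), mul(add(add(Z, mul(Z, SZ)), mul(Z, mul(SZ, SZ))), mul(add(SSZ, Z), SSZ))))))
  →18  S(S(S(S(add(add(Z, mul(add(Z, Z), SSZ)), mul(add(add(Z, mul(Z, SZ)), mul(Z, mul(SZ, SZ))), mul(add(SSZ, Z), SSZ)))))))
  →19  S(S(S(S(add(mul(add(Z, Z), SSZ), mul(add(add(Z, mul(Z, SZ)), mul(Z, mul(SZ, SZ))), mul(add(SSZ, Z), SSZ)))))))
  →20  S(S(S(S(add(mul(Z, SSZ), mul(add(add(Z, mul(Z, SZ)), mul(Z, mul(SZ, SZ))), mul(add(SSZ, Z), SSZ)))))))
  →21  S(S(S(S(add(Z, mul(add(add(Z, mul(Z, SZ)), mul(Z, mul(SZ, SZ))), mul(add(SSZ, Z), SSZ)))))))
  →22  S(S(S(S(mul(add(add(Z, mul(Z, SZ)), mul(Z, mul(SZ, SZ))), mul(add(SSZ, Z), SSZ))))))
  →23  S(S(S(S(mul(add(mul(Z, SZ), mul(Z, mul(SZ, SZ))), mul(add(SSZ, Z), SSZ))))))
  →24  S(S(S(S(mul(add(Z, mul(Z, mul(SZ, SZ))), mul(add(SSZ, Z), SSZ))))))
  →25  S(S(S(S(mul(mul(Z, mul(SZ, SZ)), mul(add(SSZ, Z), SSZ))))))
  →26  S(S(S(S(mul(Z, mul(add(SSZ, Z), SSZ))))))
  →27  S^4(Z)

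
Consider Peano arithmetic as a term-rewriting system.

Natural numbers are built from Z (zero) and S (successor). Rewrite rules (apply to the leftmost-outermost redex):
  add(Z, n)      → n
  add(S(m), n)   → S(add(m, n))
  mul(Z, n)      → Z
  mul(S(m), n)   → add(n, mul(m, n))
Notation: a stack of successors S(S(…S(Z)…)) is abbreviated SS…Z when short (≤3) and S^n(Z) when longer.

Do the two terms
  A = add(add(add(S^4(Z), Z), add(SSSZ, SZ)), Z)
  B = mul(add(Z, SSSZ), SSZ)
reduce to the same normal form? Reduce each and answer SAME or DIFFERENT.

Answer: DIFFERENT — A ⇓ S^8(Z), B ⇓ S^6(Z)

Reduction:
Term A:
  start: add(add(add(S^4(Z), Z), add(SSSZ, SZ)), Z)
  →1  add(add(S(add(SSSZ, Z)), add(SSSZ, SZ)), Z)
  →2  add(S(add(add(SSSZ, Z), add(SSSZ, SZ))), Z)
  →3  S(add(add(add(SSSZ, Z), add(SSSZ, SZ)), Z))
  →4  S(add(add(S(add(SSZ, Z)), add(SSSZ, SZ)), Z))
  →5  S(add(S(add(add(SSZ, Z), add(SSSZ, SZ))), Z))
  →6  S(S(add(add(add(SSZ, Z), add(SSSZ, SZ)), Z)))
  →7  S(S(add(add(S(add(SZ, Z)), add(SSSZ, SZ)), Z)))
  →8  S(S(add(S(add(add(SZ, Z), add(SSSZ, SZ))), Z)))
  →9  S(S(S(add(add(add(SZ, Z), add(SSSZ, SZ)), Z))))
  →10  S(S(S(add(add(S(add(Z, Z)), add(SSSZ, SZ)), Z))))
  →11  S(S(S(add(S(add(add(Z, Z), add(SSSZ, SZ))), Z))))
  →12  S(S(S(S(add(add(add(Z, Z), add(SSSZ, SZ)), Z)))))
  →13  S(S(S(S(add(add(Z, add(SSSZ, SZ)), Z)))))
  →14  S(S(S(S(add(add(SSSZ, SZ), Z)))))
  →15  S(S(S(S(add(S(add(SSZ, SZ)), Z)))))
  →16  S(S(S(S(S(add(add(SSZ, SZ), Z))))))
  →17  S(S(S(S(S(add(S(add(SZ, SZ)), Z))))))
  →18  S(S(S(S(S(S(add(add(SZ, SZ), Z)))))))
  →19  S(S(S(S(S(S(add(S(add(Z, SZ)), Z)))))))
  →20  S(S(S(S(S(S(S(add(add(Z, SZ), Z))))))))
  →21  S(S(S(S(S(S(S(add(SZ, Z))))))))
  →22  S(S(S(S(S(S(S(S(add(Z, Z)))))))))
  →23  S^8(Z)

Term B:
  start: mul(add(Z, SSSZ), SSZ)
  →1  mul(SSSZ, SSZ)
  →2  add(SSZ, mul(SSZ, SSZ))
  →3  S(add(SZ, mul(SSZ, SSZ)))
  →4  S(S(add(Z, mul(SSZ, SSZ))))
  →5  S(S(mul(SSZ, SSZ)))
  →6  S(S(add(SSZ, mul(SZ, SSZ))))
  →7  S(S(S(add(SZ, mul(SZ, SSZ)))))
  →8  S(S(S(S(add(Z, mul(SZ, SSZ))))))
  →9  S(S(S(S(mul(SZ, SSZ)))))
  →10  S(S(S(S(add(SSZ, mul(Z, SSZ))))))
  →11  S(S(S(S(S(add(SZ, mul(Z, SSZ)))))))
  →12  S(S(S(S(S(S(add(Z, mul(Z, SSZ))))))))
  →13  S(S(S(S(S(S(mul(Z, SSZ)))))))
  →14  S^6(Z)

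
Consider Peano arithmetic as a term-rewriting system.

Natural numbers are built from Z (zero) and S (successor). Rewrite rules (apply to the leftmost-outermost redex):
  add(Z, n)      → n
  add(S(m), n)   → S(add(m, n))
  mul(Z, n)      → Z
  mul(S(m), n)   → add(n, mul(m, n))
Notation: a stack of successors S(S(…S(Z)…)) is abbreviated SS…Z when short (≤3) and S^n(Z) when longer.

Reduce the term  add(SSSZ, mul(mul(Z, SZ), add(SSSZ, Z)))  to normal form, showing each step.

  start: add(SSSZ, mul(mul(Z, SZ), add(SSSZ, Z)))
  [1] S(add(SSZ, mul(mul(Z, SZ), add(SSSZ, Z))))
  [2] S(S(add(SZ, mul(mul(Z, SZ), add(SSSZ, Z)))))
  [3] S(S(S(add(Z, mul(mul(Z, SZ), add(SSSZ, Z))))))
  [4] S(S(S(mul(mul(Z, SZ), add(SSSZ, Z)))))
  [5] S(S(S(mul(Z, add(SSSZ, Z)))))
  [6] SSSZ

Answer: normal form = SSSZ  (in 6 steps)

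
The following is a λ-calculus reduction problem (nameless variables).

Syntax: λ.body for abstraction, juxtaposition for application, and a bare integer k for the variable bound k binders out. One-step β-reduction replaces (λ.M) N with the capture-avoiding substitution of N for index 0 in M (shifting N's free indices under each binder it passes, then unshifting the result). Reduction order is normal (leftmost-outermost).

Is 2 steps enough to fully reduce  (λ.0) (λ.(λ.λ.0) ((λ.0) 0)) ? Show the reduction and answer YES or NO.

  start: (λ.0) (λ.(λ.λ.0) ((λ.0) 0))
  step 1: λ.(λ.λ.0) ((λ.0) 0)
  step 2: λ.λ.0

Answer: YES — reaches normal form λ.λ.0 in 2 ≤ 2 steps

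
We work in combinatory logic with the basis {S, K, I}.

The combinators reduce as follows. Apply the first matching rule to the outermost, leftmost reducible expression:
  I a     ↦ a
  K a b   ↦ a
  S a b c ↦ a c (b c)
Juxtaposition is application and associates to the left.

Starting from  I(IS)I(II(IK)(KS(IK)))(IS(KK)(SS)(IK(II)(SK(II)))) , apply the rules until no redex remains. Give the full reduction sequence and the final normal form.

Answer: normal form = SSI  (in 11 steps)

Working:
  start: I(IS)I(II(IK)(KS(IK)))(IS(KK)(SS)(IK(II)(SK(II))))
  step 1: ISI(II(IK)(KS(IK)))(IS(KK)(SS)(IK(II)(SK(II))))
  step 2: SI(II(IK)(KS(IK)))(IS(KK)(SS)(IK(II)(SK(II))))
  step 3: I(IS(KK)(SS)(IK(II)(SK(II))))(II(IK)(KS(IK))(IS(KK)(SS)(IK(II)(SK(II)))))
  step 4: IS(KK)(SS)(IK(II)(SK(II)))(II(IK)(KS(IK))(IS(KK)(SS)(IK(II)(SK(II)))))
  step 5: S(KK)(SS)(IK(II)(SK(II)))(II(IK)(KS(IK))(IS(KK)(SS)(IK(II)(SK(II)))))
  step 6: KK(IK(II)(SK(II)))(SS(IK(II)(SK(II))))(II(IK)(KS(IK))(IS(KK)(SS)(IK(II)(SK(II)))))
  step 7: K(SS(IK(II)(SK(II))))(II(IK)(KS(IK))(IS(KK)(SS)(IK(II)(SK(II)))))
  step 8: SS(IK(II)(SK(II)))
  step 9: SS(K(II)(SK(II)))
  step 10: SS(II)
  step 11: SSI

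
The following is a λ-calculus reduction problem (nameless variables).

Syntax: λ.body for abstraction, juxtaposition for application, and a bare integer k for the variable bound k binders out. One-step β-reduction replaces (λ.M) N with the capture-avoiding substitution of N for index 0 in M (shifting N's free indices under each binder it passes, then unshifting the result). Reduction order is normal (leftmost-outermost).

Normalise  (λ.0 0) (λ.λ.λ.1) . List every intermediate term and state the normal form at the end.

  start: (λ.0 0) (λ.λ.λ.1)
  step 1: (λ.λ.λ.1) (λ.λ.λ.1)
  step 2: λ.λ.1

Answer: normal form = λ.λ.1  (in 2 steps)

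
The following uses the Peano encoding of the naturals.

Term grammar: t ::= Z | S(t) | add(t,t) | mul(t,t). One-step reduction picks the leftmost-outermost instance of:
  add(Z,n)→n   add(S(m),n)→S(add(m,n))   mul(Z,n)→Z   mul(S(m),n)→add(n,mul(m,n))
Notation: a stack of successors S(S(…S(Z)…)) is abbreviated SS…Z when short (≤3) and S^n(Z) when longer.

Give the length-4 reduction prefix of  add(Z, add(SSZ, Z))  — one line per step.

  start: add(Z, add(SSZ, Z))
  [1] add(SSZ, Z)
  [2] S(add(SZ, Z))
  [3] S(S(add(Z, Z)))
  [4] SSZ

Answer: after 4 steps: SSZ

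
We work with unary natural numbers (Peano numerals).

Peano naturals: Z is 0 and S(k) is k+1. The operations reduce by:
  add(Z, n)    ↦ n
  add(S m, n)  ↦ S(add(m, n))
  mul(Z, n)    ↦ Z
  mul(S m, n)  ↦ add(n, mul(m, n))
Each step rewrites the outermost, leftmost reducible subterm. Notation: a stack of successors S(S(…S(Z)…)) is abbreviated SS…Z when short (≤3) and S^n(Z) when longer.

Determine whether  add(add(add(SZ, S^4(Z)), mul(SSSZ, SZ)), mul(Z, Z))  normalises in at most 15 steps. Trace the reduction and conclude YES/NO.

Answer: NO — after 15 steps the term is S(S(S(S(S(add(S(add(Z, mul(SSZ, SZ))), mul(Z, Z))))))), not yet normal

Derivation:
  start: add(add(add(SZ, S^4(Z)), mul(SSSZ, SZ)), mul(Z, Z))
  [1] add(add(S(add(Z, S^4(Z))), mul(SSSZ, SZ)), mul(Z, Z))
  [2] add(S(add(add(Z, S^4(Z)), mul(SSSZ, SZ))), mul(Z, Z))
  [3] S(add(add(add(Z, S^4(Z)), mul(SSSZ, SZ)), mul(Z, Z)))
  [4] S(add(add(S^4(Z), mul(SSSZ, SZ)), mul(Z, Z)))
  [5] S(add(S(add(SSSZ, mul(SSSZ, SZ))), mul(Z, Z)))
  [6] S(S(add(add(SSSZ, mul(SSSZ, SZ)), mul(Z, Z))))
  [7] S(S(add(S(add(SSZ, mul(SSSZ, SZ))), mul(Z, Z))))
  [8] S(S(S(add(add(SSZ, mul(SSSZ, SZ)), mul(Z, Z)))))
  [9] S(S(S(add(S(add(SZ, mul(SSSZ, SZ))), mul(Z, Z)))))
  [10] S(S(S(S(add(add(SZ, mul(SSSZ, SZ)), mul(Z, Z))))))
  [11] S(S(S(S(add(S(add(Z, mul(SSSZ, SZ))), mul(Z, Z))))))
  [12] S(S(S(S(S(add(add(Z, mul(SSSZ, SZ)), mul(Z, Z)))))))
  [13] S(S(S(S(S(add(mul(SSSZ, SZ), mul(Z, Z)))))))
  [14] S(S(S(S(S(add(add(SZ, mul(SSZ, SZ)), mul(Z, Z)))))))
  [15] S(S(S(S(S(add(S(add(Z, mul(SSZ, SZ))), mul(Z, Z)))))))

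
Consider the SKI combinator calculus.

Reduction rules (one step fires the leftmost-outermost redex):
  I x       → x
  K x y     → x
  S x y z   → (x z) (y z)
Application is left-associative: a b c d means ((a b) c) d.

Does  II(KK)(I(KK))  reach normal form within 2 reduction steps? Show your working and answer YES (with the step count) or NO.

  start: II(KK)(I(KK))
  →1  I(KK)(I(KK))
  →2  KK(I(KK))

Answer: NO — after 2 steps the term is KK(I(KK)), not yet normal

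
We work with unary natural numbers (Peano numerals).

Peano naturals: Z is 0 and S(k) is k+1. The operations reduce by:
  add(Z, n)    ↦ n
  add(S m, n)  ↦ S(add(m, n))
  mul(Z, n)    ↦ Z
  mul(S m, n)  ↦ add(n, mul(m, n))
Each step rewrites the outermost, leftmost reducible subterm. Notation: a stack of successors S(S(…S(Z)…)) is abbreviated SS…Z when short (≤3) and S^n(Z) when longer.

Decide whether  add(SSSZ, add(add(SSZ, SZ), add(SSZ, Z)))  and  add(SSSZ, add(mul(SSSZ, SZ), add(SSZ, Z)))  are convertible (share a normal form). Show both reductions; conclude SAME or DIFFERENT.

Term A:
  start: add(SSSZ, add(add(SSZ, SZ), add(SSZ, Z)))
  →1  S(add(SSZ, add(add(SSZ, SZ), add(SSZ, Z))))
  →2  S(S(add(SZ, add(add(SSZ, SZ), add(SSZ, Z)))))
  →3  S(S(S(add(Z, add(add(SSZ, SZ), add(SSZ, Z))))))
  →4  S(S(S(add(add(SSZ, SZ), add(SSZ, Z)))))
  →5  S(S(S(add(S(add(SZ, SZ)), add(SSZ, Z)))))
  →6  S(S(S(S(add(add(SZ, SZ), add(SSZ, Z))))))
  →7  S(S(S(S(add(S(add(Z, SZ)), add(SSZ, Z))))))
  →8  S(S(S(S(S(add(add(Z, SZ), add(SSZ, Z)))))))
  →9  S(S(S(S(S(add(SZ, add(SSZ, Z)))))))
  →10  S(S(S(S(S(S(add(Z, add(SSZ, Z))))))))
  →11  S(S(S(S(S(S(add(SSZ, Z)))))))
  →12  S(S(S(S(S(S(S(add(SZ, Z))))))))
  →13  S(S(S(S(S(S(S(S(add(Z, Z)))))))))
  →14  S^8(Z)

Term B:
  start: add(SSSZ, add(mul(SSSZ, SZ), add(SSZ, Z)))
  →1  S(add(SSZ, add(mul(SSSZ, SZ), add(SSZ, Z))))
  →2  S(S(add(SZ, add(mul(SSSZ, SZ), add(SSZ, Z)))))
  →3  S(S(S(add(Z, add(mul(SSSZ, SZ), add(SSZ, Z))))))
  →4  S(S(S(add(mul(SSSZ, SZ), add(SSZ, Z)))))
  →5  S(S(S(add(add(SZ, mul(SSZ, SZ)), add(SSZ, Z)))))
  →6  S(S(S(add(S(add(Z, mul(SSZ, SZ))), add(SSZ, Z)))))
  →7  S(S(S(S(add(add(Z, mul(SSZ, SZ)), add(SSZ, Z))))))
  →8  S(S(S(S(add(mul(SSZ, SZ), add(SSZ, Z))))))
  →9  S(S(S(S(add(add(SZ, mul(SZ, SZ)), add(SSZ, Z))))))
  →10  S(S(S(S(add(S(add(Z, mul(SZ, SZ))), add(SSZ, Z))))))
  →11  S(S(S(S(S(add(add(Z, mul(SZ, SZ)), add(SSZ, Z)))))))
  →12  S(S(S(S(S(add(mul(SZ, SZ), add(SSZ, Z)))))))
  →13  S(S(S(S(S(add(add(SZ, mul(Z, SZ)), add(SSZ, Z)))))))
  →14  S(S(S(S(S(add(S(add(Z, mul(Z, SZ))), add(SSZ, Z)))))))
  →15  S(S(S(S(S(S(add(add(Z, mul(Z, SZ)), add(SSZ, Z))))))))
  →16  S(S(S(S(S(S(add(mul(Z, SZ), add(SSZ, Z))))))))
  →17  S(S(S(S(S(S(add(Z, add(SSZ, Z))))))))
  →18  S(S(S(S(S(S(add(SSZ, Z)))))))
  →19  S(S(S(S(S(S(S(add(SZ, Z))))))))
  →20  S(S(S(S(S(S(S(S(add(Z, Z)))))))))
  →21  S^8(Z)

Answer: SAME — A ⇓ S^8(Z), B ⇓ S^8(Z)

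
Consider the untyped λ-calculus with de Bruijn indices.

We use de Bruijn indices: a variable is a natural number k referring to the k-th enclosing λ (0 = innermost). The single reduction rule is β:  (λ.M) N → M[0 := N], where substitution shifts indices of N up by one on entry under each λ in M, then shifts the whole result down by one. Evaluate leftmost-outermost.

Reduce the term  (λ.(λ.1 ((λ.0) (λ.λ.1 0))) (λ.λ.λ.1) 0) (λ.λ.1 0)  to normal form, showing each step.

Answer: normal form = λ.λ.1 0  (in 7 steps)

Reduction:
  start: (λ.(λ.1 ((λ.0) (λ.λ.1 0))) (λ.λ.λ.1) 0) (λ.λ.1 0)
  [1] (λ.(λ.λ.1 0) ((λ.0) (λ.λ.1 0))) (λ.λ.λ.1) (λ.λ.1 0)
  [2] (λ.λ.1 0) ((λ.0) (λ.λ.1 0)) (λ.λ.1 0)
  [3] (λ.(λ.0) (λ.λ.1 0) 0) (λ.λ.1 0)
  [4] (λ.0) (λ.λ.1 0) (λ.λ.1 0)
  [5] (λ.λ.1 0) (λ.λ.1 0)
  [6] λ.(λ.λ.1 0) 0
  [7] λ.λ.1 0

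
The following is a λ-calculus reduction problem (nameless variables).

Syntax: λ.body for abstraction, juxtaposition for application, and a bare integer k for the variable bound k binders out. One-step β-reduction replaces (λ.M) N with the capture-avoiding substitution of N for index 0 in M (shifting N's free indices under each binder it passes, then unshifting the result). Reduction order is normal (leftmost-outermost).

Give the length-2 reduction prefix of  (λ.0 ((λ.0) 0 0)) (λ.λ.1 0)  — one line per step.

Answer: after 2 steps: λ.(λ.0) (λ.λ.1 0) (λ.λ.1 0) 0

Working:
  start: (λ.0 ((λ.0) 0 0)) (λ.λ.1 0)
  [1] (λ.λ.1 0) ((λ.0) (λ.λ.1 0) (λ.λ.1 0))
  [2] λ.(λ.0) (λ.λ.1 0) (λ.λ.1 0) 0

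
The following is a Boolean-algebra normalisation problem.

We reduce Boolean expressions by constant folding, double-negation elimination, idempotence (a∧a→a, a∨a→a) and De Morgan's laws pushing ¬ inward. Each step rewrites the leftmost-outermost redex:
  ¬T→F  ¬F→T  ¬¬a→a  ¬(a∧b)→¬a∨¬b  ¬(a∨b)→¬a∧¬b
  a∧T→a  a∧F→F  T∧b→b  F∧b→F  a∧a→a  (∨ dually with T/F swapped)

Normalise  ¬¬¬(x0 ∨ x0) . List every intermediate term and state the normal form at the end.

  start: ¬¬¬(x0 ∨ x0)
  step 1: ¬(x0 ∨ x0)
  step 2: ¬x0 ∧ ¬x0
  step 3: ¬x0

Answer: normal form = ¬x0  (in 3 steps)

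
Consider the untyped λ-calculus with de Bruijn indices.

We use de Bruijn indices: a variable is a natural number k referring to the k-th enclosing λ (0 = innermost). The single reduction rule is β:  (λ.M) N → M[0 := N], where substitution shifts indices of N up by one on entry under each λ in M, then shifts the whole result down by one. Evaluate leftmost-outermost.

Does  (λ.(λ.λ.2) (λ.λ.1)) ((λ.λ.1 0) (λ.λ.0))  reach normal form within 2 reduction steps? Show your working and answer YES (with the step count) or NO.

  start: (λ.(λ.λ.2) (λ.λ.1)) ((λ.λ.1 0) (λ.λ.0))
  [1] (λ.λ.(λ.λ.1 0) (λ.λ.0)) (λ.λ.1)
  [2] λ.(λ.λ.1 0) (λ.λ.0)

Answer: NO — after 2 steps the term is λ.(λ.λ.1 0) (λ.λ.0), not yet normal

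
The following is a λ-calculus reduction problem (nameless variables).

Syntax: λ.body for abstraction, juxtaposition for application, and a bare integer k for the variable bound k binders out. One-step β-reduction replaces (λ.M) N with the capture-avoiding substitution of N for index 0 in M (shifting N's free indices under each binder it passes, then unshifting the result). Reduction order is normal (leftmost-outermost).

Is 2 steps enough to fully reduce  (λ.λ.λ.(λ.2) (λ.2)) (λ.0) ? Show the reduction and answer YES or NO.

Answer: YES — reaches normal form λ.λ.1 in 2 ≤ 2 steps

Derivation:
  start: (λ.λ.λ.(λ.2) (λ.2)) (λ.0)
  step 1: λ.λ.(λ.2) (λ.2)
  step 2: λ.λ.1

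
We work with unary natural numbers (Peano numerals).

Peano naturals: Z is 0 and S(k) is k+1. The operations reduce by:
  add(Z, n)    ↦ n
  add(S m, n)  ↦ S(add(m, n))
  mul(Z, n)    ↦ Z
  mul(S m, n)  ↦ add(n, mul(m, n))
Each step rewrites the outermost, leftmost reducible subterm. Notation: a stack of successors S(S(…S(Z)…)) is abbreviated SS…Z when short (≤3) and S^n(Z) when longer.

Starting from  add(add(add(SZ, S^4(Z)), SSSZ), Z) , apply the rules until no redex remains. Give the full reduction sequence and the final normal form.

  start: add(add(add(SZ, S^4(Z)), SSSZ), Z)
  [1] add(add(S(add(Z, S^4(Z))), SSSZ), Z)
  [2] add(S(add(add(Z, S^4(Z)), SSSZ)), Z)
  [3] S(add(add(add(Z, S^4(Z)), SSSZ), Z))
  [4] S(add(add(S^4(Z), SSSZ), Z))
  [5] S(add(S(add(SSSZ, SSSZ)), Z))
  [6] S(S(add(add(SSSZ, SSSZ), Z)))
  [7] S(S(add(S(add(SSZ, SSSZ)), Z)))
  [8] S(S(S(add(add(SSZ, SSSZ), Z))))
  [9] S(S(S(add(S(add(SZ, SSSZ)), Z))))
  [10] S(S(S(S(add(add(SZ, SSSZ), Z)))))
  [11] S(S(S(S(add(S(add(Z, SSSZ)), Z)))))
  [12] S(S(S(S(S(add(add(Z, SSSZ), Z))))))
  [13] S(S(S(S(S(add(SSSZ, Z))))))
  [14] S(S(S(S(S(S(add(SSZ, Z)))))))
  [15] S(S(S(S(S(S(S(add(SZ, Z))))))))
  [16] S(S(S(S(S(S(S(S(add(Z, Z)))))))))
  [17] S^8(Z)

Answer: normal form = S^8(Z)  (in 17 steps)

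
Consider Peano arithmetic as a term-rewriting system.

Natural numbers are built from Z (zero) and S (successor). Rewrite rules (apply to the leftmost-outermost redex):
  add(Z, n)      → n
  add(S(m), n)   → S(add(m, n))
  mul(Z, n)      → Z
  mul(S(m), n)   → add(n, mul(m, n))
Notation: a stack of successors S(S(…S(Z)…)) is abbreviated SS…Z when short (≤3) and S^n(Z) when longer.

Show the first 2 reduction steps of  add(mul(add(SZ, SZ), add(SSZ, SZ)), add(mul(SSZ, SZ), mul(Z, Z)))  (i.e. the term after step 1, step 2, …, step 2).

Answer: after 2 steps: add(add(add(SSZ, SZ), mul(add(Z, SZ), add(SSZ, SZ))), add(mul(SSZ, SZ), mul(Z, Z)))

Derivation:
  start: add(mul(add(SZ, SZ), add(SSZ, SZ)), add(mul(SSZ, SZ), mul(Z, Z)))
  step 1: add(mul(S(add(Z, SZ)), add(SSZ, SZ)), add(mul(SSZ, SZ), mul(Z, Z)))
  step 2: add(add(add(SSZ, SZ), mul(add(Z, SZ), add(SSZ, SZ))), add(mul(SSZ, SZ), mul(Z, Z)))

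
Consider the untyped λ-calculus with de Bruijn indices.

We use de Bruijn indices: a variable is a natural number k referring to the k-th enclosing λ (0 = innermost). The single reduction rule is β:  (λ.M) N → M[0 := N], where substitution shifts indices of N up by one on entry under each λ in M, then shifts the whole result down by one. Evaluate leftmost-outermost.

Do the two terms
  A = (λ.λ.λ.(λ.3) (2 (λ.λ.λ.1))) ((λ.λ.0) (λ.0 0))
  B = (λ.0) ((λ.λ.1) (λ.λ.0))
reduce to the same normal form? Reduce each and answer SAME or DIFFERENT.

Term A:
  start: (λ.λ.λ.(λ.3) (2 (λ.λ.λ.1))) ((λ.λ.0) (λ.0 0))
  step 1: λ.λ.(λ.(λ.λ.0) (λ.0 0)) ((λ.λ.0) (λ.0 0) (λ.λ.λ.1))
  step 2: λ.λ.(λ.λ.0) (λ.0 0)
  step 3: λ.λ.λ.0

Term B:
  start: (λ.0) ((λ.λ.1) (λ.λ.0))
  step 1: (λ.λ.1) (λ.λ.0)
  step 2: λ.λ.λ.0

Answer: SAME — A ⇓ λ.λ.λ.0, B ⇓ λ.λ.λ.0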